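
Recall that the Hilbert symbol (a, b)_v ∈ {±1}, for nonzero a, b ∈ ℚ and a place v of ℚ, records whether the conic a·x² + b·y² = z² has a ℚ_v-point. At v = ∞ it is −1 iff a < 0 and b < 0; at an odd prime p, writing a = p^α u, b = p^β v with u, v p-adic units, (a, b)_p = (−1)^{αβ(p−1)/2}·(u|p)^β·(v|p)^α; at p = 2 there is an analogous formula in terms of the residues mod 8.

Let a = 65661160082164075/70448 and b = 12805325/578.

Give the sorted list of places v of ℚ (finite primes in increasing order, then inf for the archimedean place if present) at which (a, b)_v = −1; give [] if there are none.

[17, 43]

(a, b) ≡ (189329, 1066) mod (ℚ^×)²; places V = {2, 5, 7, 11, 13, 17, 31, 37, 41, 43, ∞}.
(a,b)_7: α=-1, u≡6; β=0, v≡2 (mod 7); (6|7)=-1, (2|7)=+1; sign (−1)^0·-1^0·+1^-1 = +1.
(a,b)_31: α=2, u≡17; β=2, v≡23 (mod 31); (17|31)=-1, (23|31)=-1; sign (−1)^0·-1^2·-1^2 = +1.
(a,b)_43: α=3, u≡16; β=0, v≡30 (mod 43); (16|43)=+1, (30|43)=-1; sign (−1)^0·+1^0·-1^3 = -1.
(a,b)_41: α=2, u≡8; β=1, v≡7 (mod 41); (8|41)=+1, (7|41)=-1; sign (−1)^0·+1^1·-1^2 = +1.
(a,b)_13: α=2, u≡10; β=1, v≡9 (mod 13); (10|13)=+1, (9|13)=+1; sign (−1)^0·+1^1·+1^2 = +1.
(a,b)_5: α=2, u≡1; β=2, v≡1 (mod 5); (1|5)=+1, (1|5)=+1; sign (−1)^0·+1^2·+1^2 = +1.
(a,b)_∞: sgn(189329)=+, sgn(1066)=+, so +1.
(a,b)_11: α=2, u≡2; β=0, v≡10 (mod 11); (2|11)=-1, (10|11)=-1; sign (−1)^0·-1^0·-1^2 = +1.
(a,b)_37: α=-1, u≡34; β=0, v≡3 (mod 37); (34|37)=+1, (3|37)=+1; sign (−1)^0·+1^0·+1^-1 = +1.
(a,b)_2: α=-4, β=-1; u≡1, v≡5 (mod 8); ε(u)ε(v)=0·0, αω(v)=-4·1, βω(u)=-1·0; sum ≡ 0  ⇒  +1.
(a,b)_17: α=-1, u≡8; β=-2, v≡12 (mod 17); (8|17)=+1, (12|17)=-1; sign (−1)^0·+1^-2·-1^-1 = -1.
Ram(189329, 1066) = {17, 43}; no ℚ_17-point on the conic.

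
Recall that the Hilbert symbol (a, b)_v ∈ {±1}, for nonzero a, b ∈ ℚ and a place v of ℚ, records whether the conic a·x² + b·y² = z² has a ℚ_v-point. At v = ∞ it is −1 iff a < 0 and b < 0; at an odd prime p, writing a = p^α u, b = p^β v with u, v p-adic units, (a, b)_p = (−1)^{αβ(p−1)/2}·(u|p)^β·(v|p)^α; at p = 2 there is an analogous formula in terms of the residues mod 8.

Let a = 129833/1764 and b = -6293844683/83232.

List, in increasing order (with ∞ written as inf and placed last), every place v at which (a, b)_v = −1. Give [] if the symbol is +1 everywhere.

[29, 47]

(a, b) ≡ (1073, -28294) mod (ℚ^×)²; places V = {2, 3, 7, 11, 17, 23, 29, 37, 43, 47, ∞}.
(a,b)_3: α=-2, u≡2; β=-2, v≡2 (mod 3); (2|3)=-1, (2|3)=-1; sign (−1)^0·-1^-2·-1^-2 = +1.
(a,b)_43: α=0, u≡16; β=1, v≡30 (mod 43); (16|43)=+1, (30|43)=-1; sign (−1)^0·+1^1·-1^0 = +1.
(a,b)_47: α=0, u≡44; β=1, v≡7 (mod 47); (44|47)=-1, (7|47)=+1; sign (−1)^0·-1^1·+1^0 = -1.
(a,b)_11: α=2, u≡7; β=0, v≡1 (mod 11); (7|11)=-1, (1|11)=+1; sign (−1)^0·-1^0·+1^2 = +1.
(a,b)_7: α=-2, u≡4; β=1, v≡4 (mod 7); (4|7)=+1, (4|7)=+1; sign (−1)^0·+1^1·+1^-2 = +1.
(a,b)_17: α=0, u≡16; β=-2, v≡14 (mod 17); (16|17)=+1, (14|17)=-1; sign (−1)^0·+1^-2·-1^0 = +1.
(a,b)_∞: sgn(1073)=+, sgn(-28294)=−, so +1.
(a,b)_2: α=-2, β=-5; u≡1, v≡5 (mod 8); ε(u)ε(v)=0·0, αω(v)=-2·1, βω(u)=-5·0; sum ≡ 0  ⇒  +1.
(a,b)_37: α=1, u≡19; β=0, v≡11 (mod 37); (19|37)=-1, (11|37)=+1; sign (−1)^0·-1^0·+1^1 = +1.
(a,b)_23: α=0, u≡20; β=2, v≡19 (mod 23); (20|23)=-1, (19|23)=-1; sign (−1)^0·-1^2·-1^0 = +1.
(a,b)_29: α=1, u≡21; β=2, v≡3 (mod 29); (21|29)=-1, (3|29)=-1; sign (−1)^0·-1^2·-1^1 = -1.
(1073, -28294 / ℚ) ramifies at {29, 47}: a division algebra.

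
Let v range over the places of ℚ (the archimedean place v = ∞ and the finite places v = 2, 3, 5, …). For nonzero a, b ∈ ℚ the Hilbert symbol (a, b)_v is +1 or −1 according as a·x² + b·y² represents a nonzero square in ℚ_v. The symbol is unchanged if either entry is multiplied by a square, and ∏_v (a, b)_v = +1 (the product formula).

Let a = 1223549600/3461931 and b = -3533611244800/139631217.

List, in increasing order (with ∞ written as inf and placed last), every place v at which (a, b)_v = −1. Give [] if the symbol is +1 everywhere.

(a, b) ≡ (286, -429) mod (ℚ^×)²; places V = {2, 3, 5, 7, 11, 13, 17, 19, ∞}.
(a,b)_11: α=-3, u≡4; β=-5, v≡5 (mod 11); (4|11)=+1, (5|11)=+1; sign (−1)^1·+1^-5·+1^-3 = -1.
(a,b)_17: α=-2, u≡6; β=-2, v≡1 (mod 17); (6|17)=-1, (1|17)=+1; sign (−1)^0·-1^-2·+1^-2 = +1.
(a,b)_13: α=1, u≡9; β=1, v≡6 (mod 13); (9|13)=+1, (6|13)=-1; sign (−1)^0·+1^1·-1^1 = -1.
(a,b)_7: α=6, u≡3; β=6, v≡3 (mod 7); (3|7)=-1, (3|7)=-1; sign (−1)^0·-1^6·-1^6 = +1.
(a,b)_∞: sgn(286)=+, sgn(-429)=−, so +1.
(a,b)_2: α=5, β=8; u≡7, v≡3 (mod 8); ε(u)ε(v)=1·1, αω(v)=5·1, βω(u)=8·0; sum ≡ 0  ⇒  +1.
(a,b)_5: α=2, u≡4; β=2, v≡4 (mod 5); (4|5)=+1, (4|5)=+1; sign (−1)^0·+1^2·+1^2 = +1.
(a,b)_3: α=-2, u≡1; β=-1, v≡1 (mod 3); (1|3)=+1, (1|3)=+1; sign (−1)^0·+1^-1·+1^-2 = +1.
(a,b)_19: α=0, u≡6; β=2, v≡12 (mod 19); (6|19)=+1, (12|19)=-1; sign (−1)^0·+1^2·-1^0 = +1.
Ram(286, -429) = {11, 13}; no ℚ_11-point on the conic.

[11, 13]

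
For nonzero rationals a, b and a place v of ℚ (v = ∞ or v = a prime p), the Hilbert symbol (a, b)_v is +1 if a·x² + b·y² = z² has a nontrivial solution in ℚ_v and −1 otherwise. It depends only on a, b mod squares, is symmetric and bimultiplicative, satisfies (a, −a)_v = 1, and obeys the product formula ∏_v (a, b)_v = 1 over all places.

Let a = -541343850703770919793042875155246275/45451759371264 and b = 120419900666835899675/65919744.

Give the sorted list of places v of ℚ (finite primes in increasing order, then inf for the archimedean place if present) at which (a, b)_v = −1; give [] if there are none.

Mod squares: a ≡ -3059, b ≡ 2031337. Check v ∈ {∞, 2, 3, 5, 7, 11, 13, 17, 19, 23, 29, 31, 37}.
v=2: v_2(a)=-10, v_2(b)=-8; units ≡ 5, 1 (mod 8); ε·ε+αω+βω = 0·0+-10·0+-8·1 ≡ 0  ⇒  (a,b)_2 = +1.
v=23: a=23^5·(≡15), b=23^3·(≡17) mod 23; (15|23)=-1, (17|23)=-1; (−1)^{5·3·11}·(-1)^3·(-1)^5 = -1.
v=13: a=13^4·(≡10), b=13^2·(≡3) mod 13; (10|13)=+1, (3|13)=+1; (−1)^{4·2·6}·(+1)^2·(+1)^4 = +1.
v=11: a=11^0·(≡8), b=11^-1·(≡6) mod 11; (8|11)=-1, (6|11)=-1; (−1)^{0·-1·5}·(-1)^-1·(-1)^0 = -1.
v=29: a=29^2·(≡12), b=29^2·(≡11) mod 29; (12|29)=-1, (11|29)=-1; (−1)^{2·2·14}·(-1)^2·(-1)^2 = +1.
v=31: a=31^6·(≡2), b=31^3·(≡12) mod 31; (2|31)=+1, (12|31)=-1; (−1)^{6·3·15}·(+1)^3·(-1)^6 = +1.
v=5: a=5^2·(≡1), b=5^2·(≡3) mod 5; (1|5)=+1, (3|5)=-1; (−1)^{2·2·2}·(+1)^2·(-1)^2 = +1.
v=7: a=7^5·(≡1), b=7^1·(≡5) mod 7; (1|7)=+1, (5|7)=-1; (−1)^{5·1·3}·(+1)^1·(-1)^5 = +1.
v=∞: -3059 < 0 and 2031337 > 0  ⇒  (a,b)_∞ = +1.
v=17: a=17^-4·(≡16), b=17^-2·(≡3) mod 17; (16|17)=+1, (3|17)=-1; (−1)^{-4·-2·8}·(+1)^-2·(-1)^-4 = +1.
v=3: a=3^-12·(≡1), b=3^-4·(≡1) mod 3; (1|3)=+1, (1|3)=+1; (−1)^{-12·-4·1}·(+1)^-4·(+1)^-12 = +1.
v=37: a=37^2·(≡30), b=37^1·(≡33) mod 37; (30|37)=+1, (33|37)=+1; (−1)^{2·1·18}·(+1)^1·(+1)^2 = +1.
v=19: a=19^3·(≡2), b=19^2·(≡6) mod 19; (2|19)=-1, (6|19)=+1; (−1)^{3·2·9}·(-1)^2·(+1)^3 = +1.
Ram(-3059, 2031337) = {11, 23}; no ℚ_11-point on the conic.

[11, 23]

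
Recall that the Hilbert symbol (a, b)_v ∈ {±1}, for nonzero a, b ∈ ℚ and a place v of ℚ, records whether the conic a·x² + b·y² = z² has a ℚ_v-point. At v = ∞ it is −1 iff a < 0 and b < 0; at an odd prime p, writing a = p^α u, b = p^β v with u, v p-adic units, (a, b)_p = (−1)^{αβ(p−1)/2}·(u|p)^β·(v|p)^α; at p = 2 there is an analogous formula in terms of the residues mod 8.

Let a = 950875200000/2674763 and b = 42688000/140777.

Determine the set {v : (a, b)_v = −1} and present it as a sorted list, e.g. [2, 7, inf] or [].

Mod squares: a ≡ 23698510, b ≡ 113390. Check v ∈ {∞, 2, 3, 5, 7, 11, 13, 17, 19, 23, 29}.
v=7: a=7^-2·(≡5), b=7^-2·(≡4) mod 7; (5|7)=-1, (4|7)=+1; (−1)^{-2·-2·3}·(-1)^-2·(+1)^-2 = +1.
v=13: a=13^-2·(≡4), b=13^-2·(≡4) mod 13; (4|13)=+1, (4|13)=+1; (−1)^{-2·-2·6}·(+1)^-2·(+1)^-2 = +1.
v=29: a=29^1·(≡9), b=29^1·(≡28) mod 29; (9|29)=+1, (28|29)=+1; (−1)^{1·1·14}·(+1)^1·(+1)^1 = +1.
v=5: a=5^5·(≡3), b=5^3·(≡2) mod 5; (3|5)=-1, (2|5)=-1; (−1)^{5·3·2}·(-1)^3·(-1)^5 = +1.
v=11: a=11^1·(≡1), b=11^0·(≡8) mod 11; (1|11)=+1, (8|11)=-1; (−1)^{1·0·5}·(+1)^0·(-1)^1 = -1.
v=3: a=3^4·(≡1), b=3^0·(≡2) mod 3; (1|3)=+1, (2|3)=-1; (−1)^{4·0·1}·(+1)^0·(-1)^4 = +1.
v=2: v_2(a)=9, v_2(b)=9; units ≡ 7, 7 (mod 8); ε·ε+αω+βω = 1·1+9·0+9·0 ≡ 1  ⇒  (a,b)_2 = -1.
v=17: a=17^-1·(≡9), b=17^-1·(≡7) mod 17; (9|17)=+1, (7|17)=-1; (−1)^{-1·-1·8}·(+1)^-1·(-1)^-1 = -1.
v=∞: 23698510 > 0 and 113390 > 0  ⇒  (a,b)_∞ = +1.
v=19: a=19^-1·(≡6), b=19^0·(≡9) mod 19; (6|19)=+1, (9|19)=+1; (−1)^{-1·0·9}·(+1)^0·(+1)^-1 = +1.
v=23: a=23^1·(≡4), b=23^1·(≡9) mod 23; (4|23)=+1, (9|23)=+1; (−1)^{1·1·11}·(+1)^1·(+1)^1 = -1.
(23698510, 113390 / ℚ) ramifies at {2, 11, 17, 23}: a division algebra.

[2, 11, 17, 23]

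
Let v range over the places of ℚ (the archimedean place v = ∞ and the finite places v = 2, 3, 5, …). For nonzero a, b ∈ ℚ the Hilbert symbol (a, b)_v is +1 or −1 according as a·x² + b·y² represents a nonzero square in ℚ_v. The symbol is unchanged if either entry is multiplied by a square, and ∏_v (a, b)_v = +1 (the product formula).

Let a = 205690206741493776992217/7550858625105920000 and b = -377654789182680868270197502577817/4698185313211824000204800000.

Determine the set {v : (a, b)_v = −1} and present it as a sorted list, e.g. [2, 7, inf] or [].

(a, b) ≡ (66, -165) mod (ℚ^×)²; places V = {2, 3, 5, 11, 17, 19, 23, 29, 43, ∞}.
(a,b)_∞: sgn(66)=+, sgn(-165)=−, so +1.
(a,b)_2: α=-17, β=-26; u≡1, v≡3 (mod 8); ε(u)ε(v)=0·1, αω(v)=-17·1, βω(u)=-26·0; sum ≡ 1  ⇒  -1.
(a,b)_29: α=-4, u≡27; β=-6, v≡23 (mod 29); (27|29)=-1, (23|29)=+1; sign (−1)^0·-1^-6·+1^-4 = +1.
(a,b)_17: α=0, u≡15; β=-2, v≡5 (mod 17); (15|17)=+1, (5|17)=-1; sign (−1)^0·+1^-2·-1^0 = +1.
(a,b)_5: α=-4, u≡1; β=-5, v≡3 (mod 5); (1|5)=+1, (3|5)=-1; sign (−1)^0·+1^-5·-1^-4 = +1.
(a,b)_3: α=17, u≡1; β=25, v≡2 (mod 3); (1|3)=+1, (2|3)=-1; sign (−1)^1·+1^25·-1^17 = +1.
(a,b)_43: α=2, u≡41; β=2, v≡32 (mod 43); (41|43)=+1, (32|43)=-1; sign (−1)^0·+1^2·-1^2 = +1.
(a,b)_23: α=8, u≡22; β=12, v≡19 (mod 23); (22|23)=-1, (19|23)=-1; sign (−1)^0·-1^12·-1^8 = +1.
(a,b)_19: α=-4, u≡7; β=-4, v≡11 (mod 19); (7|19)=+1, (11|19)=+1; sign (−1)^0·+1^-4·+1^-4 = +1.
(a,b)_11: α=1, u≡8; β=1, v≡7 (mod 11); (8|11)=-1, (7|11)=-1; sign (−1)^1·-1^1·-1^1 = -1.
|Ram(66, -165)| = 2, even; anisotropic at {2, 11}.

[2, 11]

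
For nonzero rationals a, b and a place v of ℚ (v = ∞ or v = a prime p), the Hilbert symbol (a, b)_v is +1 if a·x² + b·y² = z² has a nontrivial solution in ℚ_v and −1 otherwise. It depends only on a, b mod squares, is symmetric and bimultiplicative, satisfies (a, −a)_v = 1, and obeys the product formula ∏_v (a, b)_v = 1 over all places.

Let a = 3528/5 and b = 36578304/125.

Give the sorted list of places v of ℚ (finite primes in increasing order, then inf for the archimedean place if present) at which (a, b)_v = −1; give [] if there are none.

Mod squares: a ≡ 10, b ≡ 5. Check v ∈ {∞, 2, 3, 5, 7}.
v=2: v_2(a)=3, v_2(b)=10; units ≡ 5, 5 (mod 8); ε·ε+αω+βω = 0·0+3·1+10·1 ≡ 1  ⇒  (a,b)_2 = -1.
v=3: a=3^2·(≡1), b=3^6·(≡2) mod 3; (1|3)=+1, (2|3)=-1; (−1)^{2·6·1}·(+1)^6·(-1)^2 = +1.
v=5: a=5^-1·(≡3), b=5^-3·(≡4) mod 5; (3|5)=-1, (4|5)=+1; (−1)^{-1·-3·2}·(-1)^-3·(+1)^-1 = -1.
v=7: a=7^2·(≡6), b=7^2·(≡5) mod 7; (6|7)=-1, (5|7)=-1; (−1)^{2·2·3}·(-1)^2·(-1)^2 = +1.
v=∞: 10 > 0 and 5 > 0  ⇒  (a,b)_∞ = +1.
|Ram(10, 5)| = 2, even; anisotropic at {2, 5}.

[2, 5]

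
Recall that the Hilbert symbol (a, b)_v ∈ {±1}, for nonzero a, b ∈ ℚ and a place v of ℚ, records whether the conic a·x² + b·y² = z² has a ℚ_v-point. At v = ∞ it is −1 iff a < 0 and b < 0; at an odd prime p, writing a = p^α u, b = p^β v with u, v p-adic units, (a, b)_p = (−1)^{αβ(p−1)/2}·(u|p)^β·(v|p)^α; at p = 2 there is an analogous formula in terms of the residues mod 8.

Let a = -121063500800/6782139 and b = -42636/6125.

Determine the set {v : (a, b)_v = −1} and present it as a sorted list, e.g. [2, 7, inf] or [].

Mod squares: a ≡ -29393, b ≡ -53295. Check v ∈ {∞, 2, 3, 5, 7, 11, 13, 17, 19}.
v=13: a=13^-3·(≡3), b=13^0·(≡2) mod 13; (3|13)=+1, (2|13)=-1; (−1)^{-3·0·6}·(+1)^0·(-1)^-3 = -1.
v=3: a=3^-2·(≡1), b=3^1·(≡1) mod 3; (1|3)=+1, (1|3)=+1; (−1)^{-2·1·1}·(+1)^1·(+1)^-2 = +1.
v=11: a=11^4·(≡10), b=11^1·(≡2) mod 11; (10|11)=-1, (2|11)=-1; (−1)^{4·1·5}·(-1)^1·(-1)^4 = -1.
v=7: a=7^-3·(≡2), b=7^-2·(≡6) mod 7; (2|7)=+1, (6|7)=-1; (−1)^{-3·-2·3}·(+1)^-2·(-1)^-3 = -1.
v=5: a=5^2·(≡2), b=5^-3·(≡1) mod 5; (2|5)=-1, (1|5)=+1; (−1)^{2·-3·2}·(-1)^-3·(+1)^2 = -1.
v=19: a=19^1·(≡6), b=19^1·(≡16) mod 19; (6|19)=+1, (16|19)=+1; (−1)^{1·1·9}·(+1)^1·(+1)^1 = -1.
v=∞: -29393 < 0 and -53295 < 0  ⇒  (a,b)_∞ = -1.
v=2: v_2(a)=10, v_2(b)=2; units ≡ 7, 1 (mod 8); ε·ε+αω+βω = 1·0+10·0+2·0 ≡ 0  ⇒  (a,b)_2 = +1.
v=17: a=17^1·(≡14), b=17^1·(≡5) mod 17; (14|17)=-1, (5|17)=-1; (−1)^{1·1·8}·(-1)^1·(-1)^1 = +1.
(-29393, -53295 / ℚ) ramifies at {5, 7, 11, 13, 19, ∞}: a division algebra.

[5, 7, 11, 13, 19, inf]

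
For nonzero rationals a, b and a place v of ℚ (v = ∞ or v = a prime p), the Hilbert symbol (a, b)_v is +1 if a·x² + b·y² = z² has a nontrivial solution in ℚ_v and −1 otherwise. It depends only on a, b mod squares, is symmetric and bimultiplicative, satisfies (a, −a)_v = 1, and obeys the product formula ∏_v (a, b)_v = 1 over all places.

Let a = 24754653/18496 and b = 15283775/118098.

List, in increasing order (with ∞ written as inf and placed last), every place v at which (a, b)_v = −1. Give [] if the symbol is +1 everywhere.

[2, 7, 11, 31]

(a, b) ≡ (77, 1222702) mod (ℚ^×)²; places V = {2, 3, 5, 7, 11, 13, 17, 31, 37, 41, ∞}.
(a,b)_13: α=0, u≡4; β=1, v≡12 (mod 13); (4|13)=+1, (12|13)=+1; sign (−1)^0·+1^1·+1^0 = +1.
(a,b)_31: α=0, u≡22; β=1, v≡18 (mod 31); (22|31)=-1, (18|31)=+1; sign (−1)^0·-1^1·+1^0 = -1.
(a,b)_17: α=-2, u≡4; β=0, v≡7 (mod 17); (4|17)=+1, (7|17)=-1; sign (−1)^0·+1^0·-1^-2 = +1.
(a,b)_∞: sgn(77)=+, sgn(1222702)=+, so +1.
(a,b)_2: α=-6, β=-1; u≡5, v≡7 (mod 8); ε(u)ε(v)=0·1, αω(v)=-6·0, βω(u)=-1·1; sum ≡ 1  ⇒  -1.
(a,b)_41: α=0, u≡33; β=1, v≡7 (mod 41); (33|41)=+1, (7|41)=-1; sign (−1)^0·+1^1·-1^0 = +1.
(a,b)_5: α=0, u≡3; β=2, v≡2 (mod 5); (3|5)=-1, (2|5)=-1; sign (−1)^0·-1^2·-1^0 = +1.
(a,b)_3: α=8, u≡2; β=-10, v≡1 (mod 3); (2|3)=-1, (1|3)=+1; sign (−1)^0·-1^-10·+1^8 = +1.
(a,b)_37: α=0, u≡3; β=1, v≡5 (mod 37); (3|37)=+1, (5|37)=-1; sign (−1)^0·+1^1·-1^0 = +1.
(a,b)_7: α=3, u≡4; β=0, v≡3 (mod 7); (4|7)=+1, (3|7)=-1; sign (−1)^0·+1^0·-1^3 = -1.
(a,b)_11: α=1, u≡2; β=0, v≡6 (mod 11); (2|11)=-1, (6|11)=-1; sign (−1)^0·-1^0·-1^1 = -1.
(77, 1222702 / ℚ) ramifies at {2, 7, 11, 31}: a division algebra.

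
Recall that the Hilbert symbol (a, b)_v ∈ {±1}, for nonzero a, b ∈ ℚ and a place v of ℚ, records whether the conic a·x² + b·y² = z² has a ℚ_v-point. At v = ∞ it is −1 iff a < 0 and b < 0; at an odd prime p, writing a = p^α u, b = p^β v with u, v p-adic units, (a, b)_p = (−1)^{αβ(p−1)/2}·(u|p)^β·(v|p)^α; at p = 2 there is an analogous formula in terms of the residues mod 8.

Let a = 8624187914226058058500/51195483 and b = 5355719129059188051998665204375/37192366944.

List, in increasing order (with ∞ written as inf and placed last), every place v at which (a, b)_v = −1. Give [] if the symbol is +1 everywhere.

(a, b) ≡ (1155, 28842) mod (ℚ^×)²; places V = {2, 3, 5, 7, 11, 13, 17, 19, 23, 31, ∞}.
(a,b)_13: α=0, u≡5; β=2, v≡8 (mod 13); (5|13)=-1, (8|13)=-1; sign (−1)^0·-1^2·-1^0 = +1.
(a,b)_7: α=5, u≡2; β=6, v≡2 (mod 7); (2|7)=+1, (2|7)=+1; sign (−1)^0·+1^6·+1^5 = +1.
(a,b)_19: α=2, u≡12; β=3, v≡7 (mod 19); (12|19)=-1, (7|19)=+1; sign (−1)^0·-1^3·+1^2 = -1.
(a,b)_17: α=-2, u≡8; β=0, v≡11 (mod 17); (8|17)=+1, (11|17)=-1; sign (−1)^0·+1^0·-1^-2 = +1.
(a,b)_31: α=4, u≡9; β=6, v≡3 (mod 31); (9|31)=+1, (3|31)=-1; sign (−1)^0·+1^6·-1^4 = +1.
(a,b)_3: α=-11, u≡1; β=-19, v≡2 (mod 3); (1|3)=+1, (2|3)=-1; sign (−1)^1·+1^-19·-1^-11 = +1.
(a,b)_2: α=2, β=-5; u≡3, v≡5 (mod 8); ε(u)ε(v)=1·0, αω(v)=2·1, βω(u)=-5·1; sum ≡ 1  ⇒  -1.
(a,b)_23: α=4, u≡7; β=5, v≡9 (mod 23); (7|23)=-1, (9|23)=+1; sign (−1)^0·-1^5·+1^4 = -1.
(a,b)_∞: sgn(1155)=+, sgn(28842)=+, so +1.
(a,b)_5: α=3, u≡1; β=4, v≡3 (mod 5); (1|5)=+1, (3|5)=-1; sign (−1)^0·+1^4·-1^3 = -1.
(a,b)_11: α=1, u≡8; β=1, v≡3 (mod 11); (8|11)=-1, (3|11)=+1; sign (−1)^1·-1^1·+1^1 = +1.
Ram(1155, 28842) = {2, 5, 19, 23}; no ℚ_2-point on the conic.

[2, 5, 19, 23]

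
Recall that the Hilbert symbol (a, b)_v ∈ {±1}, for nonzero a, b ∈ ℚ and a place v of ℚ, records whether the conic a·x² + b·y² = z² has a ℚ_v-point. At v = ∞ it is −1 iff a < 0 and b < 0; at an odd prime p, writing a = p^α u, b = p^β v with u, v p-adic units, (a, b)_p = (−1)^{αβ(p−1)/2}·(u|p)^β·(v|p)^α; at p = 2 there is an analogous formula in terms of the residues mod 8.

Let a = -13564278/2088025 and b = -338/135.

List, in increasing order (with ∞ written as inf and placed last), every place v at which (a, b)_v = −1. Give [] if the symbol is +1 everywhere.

Mod squares: a ≡ -182, b ≡ -30. Check v ∈ {∞, 2, 3, 5, 7, 13, 17}.
v=5: a=5^-2·(≡2), b=5^-1·(≡1) mod 5; (2|5)=-1, (1|5)=+1; (−1)^{-2·-1·2}·(-1)^-1·(+1)^-2 = -1.
v=3: a=3^2·(≡1), b=3^-3·(≡2) mod 3; (1|3)=+1, (2|3)=-1; (−1)^{2·-3·1}·(+1)^-3·(-1)^2 = +1.
v=7: a=7^3·(≡2), b=7^0·(≡6) mod 7; (2|7)=+1, (6|7)=-1; (−1)^{3·0·3}·(+1)^0·(-1)^3 = -1.
v=2: v_2(a)=1, v_2(b)=1; units ≡ 5, 1 (mod 8); ε·ε+αω+βω = 0·0+1·0+1·1 ≡ 1  ⇒  (a,b)_2 = -1.
v=13: a=13^3·(≡10), b=13^2·(≡10) mod 13; (10|13)=+1, (10|13)=+1; (−1)^{3·2·6}·(+1)^2·(+1)^3 = +1.
v=∞: -182 < 0 and -30 < 0  ⇒  (a,b)_∞ = -1.
v=17: a=17^-4·(≡7), b=17^0·(≡15) mod 17; (7|17)=-1, (15|17)=+1; (−1)^{-4·0·8}·(-1)^0·(+1)^-4 = +1.
|Ram(-182, -30)| = 4, even; anisotropic at {2, 5, 7, ∞}.

[2, 5, 7, inf]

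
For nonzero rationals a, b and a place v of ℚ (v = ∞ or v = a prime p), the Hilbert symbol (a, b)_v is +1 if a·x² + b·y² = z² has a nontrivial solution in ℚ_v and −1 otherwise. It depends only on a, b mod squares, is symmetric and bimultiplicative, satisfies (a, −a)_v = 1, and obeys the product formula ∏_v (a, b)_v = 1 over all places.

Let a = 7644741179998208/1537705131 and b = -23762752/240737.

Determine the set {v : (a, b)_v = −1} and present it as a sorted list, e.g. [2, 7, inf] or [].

[11, 13]

Mod squares: a ≡ 7293, b ≡ -221. Check v ∈ {∞, 2, 3, 7, 11, 13, 17, 19}.
v=17: a=17^-5·(≡2), b=17^-3·(≡8) mod 17; (2|17)=+1, (8|17)=+1; (−1)^{-5·-3·8}·(+1)^-3·(+1)^-5 = +1.
v=3: a=3^-1·(≡1), b=3^0·(≡1) mod 3; (1|3)=+1, (1|3)=+1; (−1)^{-1·0·1}·(+1)^0·(+1)^-1 = +1.
v=11: a=11^1·(≡9), b=11^0·(≡10) mod 11; (9|11)=+1, (10|11)=-1; (−1)^{1·0·5}·(+1)^0·(-1)^1 = -1.
v=13: a=13^9·(≡7), b=13^5·(≡9) mod 13; (7|13)=-1, (9|13)=+1; (−1)^{9·5·6}·(-1)^5·(+1)^9 = -1.
v=∞: 7293 > 0 and -221 < 0  ⇒  (a,b)_∞ = +1.
v=2: v_2(a)=16, v_2(b)=6; units ≡ 5, 3 (mod 8); ε·ε+αω+βω = 0·1+16·1+6·1 ≡ 0  ⇒  (a,b)_2 = +1.
v=7: a=7^0·(≡5), b=7^-2·(≡6) mod 7; (5|7)=-1, (6|7)=-1; (−1)^{0·-2·3}·(-1)^-2·(-1)^0 = +1.
v=19: a=19^-2·(≡17), b=19^0·(≡5) mod 19; (17|19)=+1, (5|19)=+1; (−1)^{-2·0·9}·(+1)^0·(+1)^-2 = +1.
(7293, -221 / ℚ) ramifies at {11, 13}: a division algebra.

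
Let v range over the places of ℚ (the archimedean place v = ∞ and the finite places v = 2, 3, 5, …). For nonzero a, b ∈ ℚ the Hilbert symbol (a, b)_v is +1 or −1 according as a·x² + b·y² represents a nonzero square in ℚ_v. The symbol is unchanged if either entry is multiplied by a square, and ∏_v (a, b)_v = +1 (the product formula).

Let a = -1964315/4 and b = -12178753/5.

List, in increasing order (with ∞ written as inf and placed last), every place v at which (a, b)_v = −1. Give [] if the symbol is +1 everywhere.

[23, 29, 31, inf]

Mod squares: a ≡ -1964315, b ≡ -63365. Check v ∈ {∞, 2, 5, 19, 23, 29, 31}.
v=2: v_2(a)=-2, v_2(b)=0; units ≡ 5, 3 (mod 8); ε·ε+αω+βω = 0·1+-2·1+0·1 ≡ 0  ⇒  (a,b)_2 = +1.
v=19: a=19^1·(≡8), b=19^1·(≡7) mod 19; (8|19)=-1, (7|19)=+1; (−1)^{1·1·9}·(-1)^1·(+1)^1 = +1.
v=5: a=5^1·(≡3), b=5^-1·(≡2) mod 5; (3|5)=-1, (2|5)=-1; (−1)^{1·-1·2}·(-1)^-1·(-1)^1 = +1.
v=∞: -1964315 < 0 and -63365 < 0  ⇒  (a,b)_∞ = -1.
v=29: a=29^1·(≡24), b=29^1·(≡10) mod 29; (24|29)=+1, (10|29)=-1; (−1)^{1·1·14}·(+1)^1·(-1)^1 = -1.
v=31: a=31^1·(≡23), b=31^2·(≡26) mod 31; (23|31)=-1, (26|31)=-1; (−1)^{1·2·15}·(-1)^2·(-1)^1 = -1.
v=23: a=23^1·(≡10), b=23^1·(≡22) mod 23; (10|23)=-1, (22|23)=-1; (−1)^{1·1·11}·(-1)^1·(-1)^1 = -1.
|Ram(-1964315, -63365)| = 4, even; anisotropic at {23, 29, 31, ∞}.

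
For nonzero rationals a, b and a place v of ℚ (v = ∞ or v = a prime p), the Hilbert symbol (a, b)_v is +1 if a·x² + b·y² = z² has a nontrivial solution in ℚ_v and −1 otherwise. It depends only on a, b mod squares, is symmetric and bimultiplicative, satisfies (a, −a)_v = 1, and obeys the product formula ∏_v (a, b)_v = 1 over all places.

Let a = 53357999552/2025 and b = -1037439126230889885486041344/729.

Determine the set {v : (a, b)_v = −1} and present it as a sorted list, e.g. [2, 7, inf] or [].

[2, 11, 13, 17, 23, 37]

(a, b) ≡ (4933247, -5830201) mod (ℚ^×)²; places V = {2, 3, 5, 11, 13, 17, 23, 31, 37, ∞}.
(a,b)_11: α=1, u≡10; β=2, v≡2 (mod 11); (10|11)=-1, (2|11)=-1; sign (−1)^0·-1^2·-1^1 = -1.
(a,b)_17: α=1, u≡2; β=3, v≡6 (mod 17); (2|17)=+1, (6|17)=-1; sign (−1)^0·+1^3·-1^1 = -1.
(a,b)_31: α=1, u≡2; β=3, v≡21 (mod 31); (2|31)=+1, (21|31)=-1; sign (−1)^1·+1^3·-1^1 = +1.
(a,b)_37: α=1, u≡13; β=3, v≡27 (mod 37); (13|37)=-1, (27|37)=+1; sign (−1)^0·-1^3·+1^1 = -1.
(a,b)_2: α=6, β=8; u≡7, v≡7 (mod 8); ε(u)ε(v)=1·1, αω(v)=6·0, βω(u)=8·0; sum ≡ 1  ⇒  -1.
(a,b)_∞: sgn(4933247)=+, sgn(-5830201)=−, so +1.
(a,b)_23: α=1, u≡15; β=3, v≡22 (mod 23); (15|23)=-1, (22|23)=-1; sign (−1)^1·-1^3·-1^1 = -1.
(a,b)_5: α=-2, u≡2; β=0, v≡4 (mod 5); (2|5)=-1, (4|5)=+1; sign (−1)^0·-1^0·+1^-2 = +1.
(a,b)_3: α=-4, u≡2; β=-6, v≡2 (mod 3); (2|3)=-1, (2|3)=-1; sign (−1)^0·-1^-6·-1^-4 = +1.
(a,b)_13: α=2, u≡11; β=5, v≡3 (mod 13); (11|13)=-1, (3|13)=+1; sign (−1)^0·-1^5·+1^2 = -1.
(4933247, -5830201 / ℚ) ramifies at {2, 11, 13, 17, 23, 37}: a division algebra.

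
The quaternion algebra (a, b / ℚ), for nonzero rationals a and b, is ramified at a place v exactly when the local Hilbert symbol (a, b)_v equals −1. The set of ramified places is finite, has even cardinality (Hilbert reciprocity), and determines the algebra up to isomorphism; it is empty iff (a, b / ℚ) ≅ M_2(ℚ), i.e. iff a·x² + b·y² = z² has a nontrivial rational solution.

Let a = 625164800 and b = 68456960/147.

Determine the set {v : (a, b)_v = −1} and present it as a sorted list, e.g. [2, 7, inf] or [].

(a, b) ≡ (2, 6630) mod (ℚ^×)²; places V = {2, 3, 5, 7, 11, 13, 17, ∞}.
(a,b)_17: α=2, u≡1; β=1, v≡2 (mod 17); (1|17)=+1, (2|17)=+1; sign (−1)^0·+1^1·+1^2 = +1.
(a,b)_13: α=2, u≡11; β=1, v≡9 (mod 13); (11|13)=-1, (9|13)=+1; sign (−1)^0·-1^1·+1^2 = -1.
(a,b)_5: α=2, u≡2; β=1, v≡1 (mod 5); (2|5)=-1, (1|5)=+1; sign (−1)^0·-1^1·+1^2 = -1.
(a,b)_11: α=0, u≡7; β=2, v≡2 (mod 11); (7|11)=-1, (2|11)=-1; sign (−1)^0·-1^2·-1^0 = +1.
(a,b)_3: α=0, u≡2; β=-1, v≡2 (mod 3); (2|3)=-1, (2|3)=-1; sign (−1)^0·-1^-1·-1^0 = -1.
(a,b)_2: α=9, β=9; u≡1, v≡3 (mod 8); ε(u)ε(v)=0·1, αω(v)=9·1, βω(u)=9·0; sum ≡ 1  ⇒  -1.
(a,b)_∞: sgn(2)=+, sgn(6630)=+, so +1.
(a,b)_7: α=0, u≡1; β=-2, v≡4 (mod 7); (1|7)=+1, (4|7)=+1; sign (−1)^0·+1^-2·+1^0 = +1.
Ram(2, 6630) = {2, 3, 5, 13}; no ℚ_2-point on the conic.

[2, 3, 5, 13]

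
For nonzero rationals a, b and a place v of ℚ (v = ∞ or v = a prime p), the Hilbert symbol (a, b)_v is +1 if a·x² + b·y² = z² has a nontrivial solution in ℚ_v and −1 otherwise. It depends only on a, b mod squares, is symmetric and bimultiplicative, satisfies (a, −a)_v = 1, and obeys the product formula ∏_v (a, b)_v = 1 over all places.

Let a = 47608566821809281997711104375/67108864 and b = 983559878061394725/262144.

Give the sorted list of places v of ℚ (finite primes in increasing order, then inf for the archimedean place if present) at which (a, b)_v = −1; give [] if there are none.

(a, b) ≡ (8463, 4669) mod (ℚ^×)²; places V = {2, 3, 5, 7, 13, 23, 29, 31, ∞}.
(a,b)_31: α=3, u≡4; β=2, v≡25 (mod 31); (4|31)=+1, (25|31)=+1; sign (−1)^0·+1^2·+1^3 = +1.
(a,b)_∞: sgn(8463)=+, sgn(4669)=+, so +1.
(a,b)_3: α=3, u≡1; β=2, v≡1 (mod 3); (1|3)=+1, (1|3)=+1; sign (−1)^0·+1^2·+1^3 = +1.
(a,b)_13: α=3, u≡3; β=2, v≡11 (mod 13); (3|13)=+1, (11|13)=-1; sign (−1)^0·+1^2·-1^3 = -1.
(a,b)_5: α=4, u≡3; β=2, v≡1 (mod 5); (3|5)=-1, (1|5)=+1; sign (−1)^0·-1^2·+1^4 = +1.
(a,b)_2: α=-26, β=-18; u≡7, v≡5 (mod 8); ε(u)ε(v)=1·0, αω(v)=-26·1, βω(u)=-18·0; sum ≡ 0  ⇒  +1.
(a,b)_23: α=2, u≡21; β=1, v≡17 (mod 23); (21|23)=-1, (17|23)=-1; sign (−1)^0·-1^1·-1^2 = -1.
(a,b)_29: α=2, u≡5; β=1, v≡6 (mod 29); (5|29)=+1, (6|29)=+1; sign (−1)^0·+1^1·+1^2 = +1.
(a,b)_7: α=13, u≡5; β=9, v≡4 (mod 7); (5|7)=-1, (4|7)=+1; sign (−1)^1·-1^9·+1^13 = +1.
(8463, 4669 / ℚ) ramifies at {13, 23}: a division algebra.

[13, 23]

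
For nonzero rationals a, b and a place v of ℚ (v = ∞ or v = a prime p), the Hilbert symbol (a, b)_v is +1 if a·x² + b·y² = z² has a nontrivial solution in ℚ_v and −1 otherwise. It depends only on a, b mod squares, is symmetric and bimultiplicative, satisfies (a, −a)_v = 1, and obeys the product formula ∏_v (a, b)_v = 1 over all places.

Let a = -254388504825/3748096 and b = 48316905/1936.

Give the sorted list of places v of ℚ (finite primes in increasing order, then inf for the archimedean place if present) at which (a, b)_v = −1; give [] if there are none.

Mod squares: a ≡ -9177, b ≡ 596505. Check v ∈ {∞, 2, 3, 5, 7, 11, 13, 19, 23}.
v=5: a=5^2·(≡2), b=5^1·(≡1) mod 5; (2|5)=-1, (1|5)=+1; (−1)^{2·1·2}·(-1)^1·(+1)^2 = -1.
v=∞: -9177 < 0 and 596505 > 0  ⇒  (a,b)_∞ = +1.
v=3: a=3^9·(≡1), b=3^5·(≡1) mod 3; (1|3)=+1, (1|3)=+1; (−1)^{9·5·1}·(+1)^5·(+1)^9 = -1.
v=13: a=13^2·(≡4), b=13^1·(≡2) mod 13; (4|13)=+1, (2|13)=-1; (−1)^{2·1·6}·(+1)^1·(-1)^2 = +1.
v=11: a=11^-4·(≡6), b=11^-2·(≡2) mod 11; (6|11)=-1, (2|11)=-1; (−1)^{-4·-2·5}·(-1)^-2·(-1)^-4 = +1.
v=7: a=7^1·(≡6), b=7^1·(≡4) mod 7; (6|7)=-1, (4|7)=+1; (−1)^{1·1·3}·(-1)^1·(+1)^1 = +1.
v=2: v_2(a)=-8, v_2(b)=-4; units ≡ 7, 1 (mod 8); ε·ε+αω+βω = 1·0+-8·0+-4·0 ≡ 0  ⇒  (a,b)_2 = +1.
v=23: a=23^1·(≡21), b=23^1·(≡19) mod 23; (21|23)=-1, (19|23)=-1; (−1)^{1·1·11}·(-1)^1·(-1)^1 = -1.
v=19: a=19^1·(≡11), b=19^1·(≡11) mod 19; (11|19)=+1, (11|19)=+1; (−1)^{1·1·9}·(+1)^1·(+1)^1 = -1.
Ram(-9177, 596505) = {3, 5, 19, 23}; no ℚ_3-point on the conic.

[3, 5, 19, 23]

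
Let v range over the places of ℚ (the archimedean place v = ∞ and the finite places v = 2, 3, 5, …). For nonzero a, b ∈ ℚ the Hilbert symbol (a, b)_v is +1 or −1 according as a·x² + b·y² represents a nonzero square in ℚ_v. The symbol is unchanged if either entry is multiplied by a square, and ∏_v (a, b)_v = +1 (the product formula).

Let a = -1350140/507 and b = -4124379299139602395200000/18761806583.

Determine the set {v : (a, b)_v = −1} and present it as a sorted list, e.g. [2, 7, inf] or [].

[2, 5, 11, inf]

(a, b) ≡ (-2805, -817190) mod (ℚ^×)²; places V = {2, 3, 5, 7, 11, 13, 17, 19, 23, ∞}.
(a,b)_11: α=1, u≡9; β=3, v≡5 (mod 11); (9|11)=+1, (5|11)=+1; sign (−1)^1·+1^3·+1^1 = -1.
(a,b)_17: α=1, u≡10; β=3, v≡6 (mod 17); (10|17)=-1, (6|17)=-1; sign (−1)^0·-1^3·-1^1 = +1.
(a,b)_23: α=0, u≡6; β=-1, v≡21 (mod 23); (6|23)=+1, (21|23)=-1; sign (−1)^0·+1^-1·-1^0 = +1.
(a,b)_5: α=1, u≡1; β=5, v≡2 (mod 5); (1|5)=+1, (2|5)=-1; sign (−1)^0·+1^5·-1^1 = -1.
(a,b)_13: α=-2, u≡9; β=-8, v≡10 (mod 13); (9|13)=+1, (10|13)=+1; sign (−1)^0·+1^-8·+1^-2 = +1.
(a,b)_19: α=2, u≡9; β=7, v≡5 (mod 19); (9|19)=+1, (5|19)=+1; sign (−1)^0·+1^7·+1^2 = +1.
(a,b)_7: α=0, u≡2; β=2, v≡1 (mod 7); (2|7)=+1, (1|7)=+1; sign (−1)^0·+1^2·+1^0 = +1.
(a,b)_3: α=-1, u≡1; β=2, v≡1 (mod 3); (1|3)=+1, (1|3)=+1; sign (−1)^0·+1^2·+1^-1 = +1.
(a,b)_2: α=2, β=9; u≡3, v≡5 (mod 8); ε(u)ε(v)=1·0, αω(v)=2·1, βω(u)=9·1; sum ≡ 1  ⇒  -1.
(a,b)_∞: sgn(-2805)=−, sgn(-817190)=−, so -1.
(-2805, -817190 / ℚ) ramifies at {2, 5, 11, ∞}: a division algebra.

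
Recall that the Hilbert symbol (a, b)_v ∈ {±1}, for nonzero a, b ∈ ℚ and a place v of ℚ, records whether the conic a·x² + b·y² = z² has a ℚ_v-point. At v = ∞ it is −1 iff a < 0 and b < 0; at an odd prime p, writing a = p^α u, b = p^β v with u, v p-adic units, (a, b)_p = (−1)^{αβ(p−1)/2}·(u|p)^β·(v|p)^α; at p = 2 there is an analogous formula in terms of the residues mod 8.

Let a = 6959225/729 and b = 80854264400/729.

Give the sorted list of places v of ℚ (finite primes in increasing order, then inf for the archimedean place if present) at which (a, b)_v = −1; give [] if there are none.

(a, b) ≡ (5681, 2261) mod (ℚ^×)²; places V = {2, 3, 5, 7, 13, 17, 19, 23, ∞}.
(a,b)_13: α=1, u≡11; β=2, v≡1 (mod 13); (11|13)=-1, (1|13)=+1; sign (−1)^0·-1^2·+1^1 = +1.
(a,b)_7: α=2, u≡2; β=1, v≡4 (mod 7); (2|7)=+1, (4|7)=+1; sign (−1)^0·+1^1·+1^2 = +1.
(a,b)_17: α=0, u≡7; β=1, v≡7 (mod 17); (7|17)=-1, (7|17)=-1; sign (−1)^0·-1^1·-1^0 = -1.
(a,b)_5: α=2, u≡1; β=2, v≡4 (mod 5); (1|5)=+1, (4|5)=+1; sign (−1)^0·+1^2·+1^2 = +1.
(a,b)_19: α=1, u≡18; β=1, v≡7 (mod 19); (18|19)=-1, (7|19)=+1; sign (−1)^1·-1^1·+1^1 = +1.
(a,b)_3: α=-6, u≡2; β=-6, v≡2 (mod 3); (2|3)=-1, (2|3)=-1; sign (−1)^0·-1^-6·-1^-6 = +1.
(a,b)_23: α=1, u≡15; β=2, v≡20 (mod 23); (15|23)=-1, (20|23)=-1; sign (−1)^0·-1^2·-1^1 = -1.
(a,b)_∞: sgn(5681)=+, sgn(2261)=+, so +1.
(a,b)_2: α=0, β=4; u≡1, v≡5 (mod 8); ε(u)ε(v)=0·0, αω(v)=0·1, βω(u)=4·0; sum ≡ 0  ⇒  +1.
Ram(5681, 2261) = {17, 23}; no ℚ_17-point on the conic.

[17, 23]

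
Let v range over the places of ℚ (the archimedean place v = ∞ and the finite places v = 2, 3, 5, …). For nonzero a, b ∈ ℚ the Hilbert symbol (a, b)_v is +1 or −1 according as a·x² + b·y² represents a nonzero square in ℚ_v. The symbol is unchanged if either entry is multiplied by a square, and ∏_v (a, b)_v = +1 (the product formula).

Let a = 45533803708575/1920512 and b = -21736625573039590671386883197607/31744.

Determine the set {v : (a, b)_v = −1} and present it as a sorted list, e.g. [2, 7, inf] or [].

(a, b) ≡ (685906, -14061073) mod (ℚ^×)²; places V = {2, 3, 5, 7, 11, 13, 23, 31, 37, 41, 47, ∞}.
(a,b)_23: α=1, u≡20; β=3, v≡13 (mod 23); (20|23)=-1, (13|23)=+1; sign (−1)^1·-1^3·+1^1 = +1.
(a,b)_2: α=-9, β=-10; u≡1, v≡7 (mod 8); ε(u)ε(v)=0·1, αω(v)=-9·0, βω(u)=-10·0; sum ≡ 0  ⇒  +1.
(a,b)_11: α=-2, u≡5; β=0, v≡6 (mod 11); (5|11)=+1, (6|11)=-1; sign (−1)^0·+1^0·-1^-2 = +1.
(a,b)_47: α=2, u≡11; β=6, v≡44 (mod 47); (11|47)=-1, (44|47)=-1; sign (−1)^0·-1^6·-1^2 = +1.
(a,b)_∞: sgn(685906)=+, sgn(-14061073)=−, so +1.
(a,b)_13: α=3, u≡8; β=3, v≡8 (mod 13); (8|13)=-1, (8|13)=-1; sign (−1)^0·-1^3·-1^3 = +1.
(a,b)_5: α=2, u≡4; β=0, v≡2 (mod 5); (4|5)=+1, (2|5)=-1; sign (−1)^0·+1^0·-1^2 = +1.
(a,b)_7: α=2, u≡2; β=4, v≡2 (mod 7); (2|7)=+1, (2|7)=+1; sign (−1)^0·+1^4·+1^2 = +1.
(a,b)_41: α=0, u≡29; β=3, v≡35 (mod 41); (29|41)=-1, (35|41)=-1; sign (−1)^0·-1^3·-1^0 = -1.
(a,b)_31: α=-1, u≡11; β=-1, v≡16 (mod 31); (11|31)=-1, (16|31)=+1; sign (−1)^1·-1^-1·+1^-1 = +1.
(a,b)_37: α=1, u≡1; β=3, v≡13 (mod 37); (1|37)=+1, (13|37)=-1; sign (−1)^0·+1^3·-1^1 = -1.
(a,b)_3: α=2, u≡1; β=2, v≡2 (mod 3); (1|3)=+1, (2|3)=-1; sign (−1)^0·+1^2·-1^2 = +1.
|Ram(685906, -14061073)| = 2, even; anisotropic at {37, 41}.

[37, 41]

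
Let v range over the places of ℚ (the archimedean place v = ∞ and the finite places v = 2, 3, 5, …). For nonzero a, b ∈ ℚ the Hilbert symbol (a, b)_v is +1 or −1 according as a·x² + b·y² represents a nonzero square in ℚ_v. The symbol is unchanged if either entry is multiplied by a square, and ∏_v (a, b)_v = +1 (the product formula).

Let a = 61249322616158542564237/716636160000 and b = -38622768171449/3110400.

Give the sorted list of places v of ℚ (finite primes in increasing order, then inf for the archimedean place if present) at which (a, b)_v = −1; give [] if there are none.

(a, b) ≡ (13038, -80454) mod (ℚ^×)²; places V = {2, 3, 5, 7, 11, 17, 23, 41, 53, ∞}.
(a,b)_∞: sgn(13038)=+, sgn(-80454)=−, so +1.
(a,b)_5: α=-4, u≡2; β=-2, v≡1 (mod 5); (2|5)=-1, (1|5)=+1; sign (−1)^0·-1^-2·+1^-4 = +1.
(a,b)_2: α=-19, β=-9; u≡7, v≡5 (mod 8); ε(u)ε(v)=1·0, αω(v)=-19·1, βω(u)=-9·0; sum ≡ 1  ⇒  -1.
(a,b)_23: α=4, u≡10; β=1, v≡22 (mod 23); (10|23)=-1, (22|23)=-1; sign (−1)^0·-1^1·-1^4 = -1.
(a,b)_53: α=1, u≡32; β=1, v≡31 (mod 53); (32|53)=-1, (31|53)=-1; sign (−1)^0·-1^1·-1^1 = +1.
(a,b)_3: α=-7, u≡2; β=-5, v≡2 (mod 3); (2|3)=-1, (2|3)=-1; sign (−1)^1·-1^-5·-1^-7 = -1.
(a,b)_17: α=4, u≡16; β=2, v≡14 (mod 17); (16|17)=+1, (14|17)=-1; sign (−1)^0·+1^2·-1^4 = +1.
(a,b)_41: α=3, u≡2; β=2, v≡11 (mod 41); (2|41)=+1, (11|41)=-1; sign (−1)^0·+1^2·-1^3 = -1.
(a,b)_7: α=2, u≡1; β=2, v≡2 (mod 7); (1|7)=+1, (2|7)=+1; sign (−1)^0·+1^2·+1^2 = +1.
(a,b)_11: α=4, u≡5; β=3, v≡4 (mod 11); (5|11)=+1, (4|11)=+1; sign (−1)^0·+1^3·+1^4 = +1.
(13038, -80454 / ℚ) ramifies at {2, 3, 23, 41}: a division algebra.

[2, 3, 23, 41]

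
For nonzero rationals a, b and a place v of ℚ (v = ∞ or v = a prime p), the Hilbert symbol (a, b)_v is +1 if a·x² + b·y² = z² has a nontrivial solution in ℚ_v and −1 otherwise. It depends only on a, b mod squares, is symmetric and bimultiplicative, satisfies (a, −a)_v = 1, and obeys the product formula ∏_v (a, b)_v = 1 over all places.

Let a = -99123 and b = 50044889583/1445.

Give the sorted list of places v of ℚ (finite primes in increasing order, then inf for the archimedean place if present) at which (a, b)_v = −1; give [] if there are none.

Mod squares: a ≡ -99123, b ≡ 50635. Check v ∈ {∞, 2, 3, 5, 13, 17, 19, 37, 41, 47}.
v=2: v_2(a)=0, v_2(b)=0; units ≡ 5, 3 (mod 8); ε·ε+αω+βω = 0·1+0·1+0·1 ≡ 0  ⇒  (a,b)_2 = +1.
v=∞: -99123 < 0 and 50635 > 0  ⇒  (a,b)_∞ = +1.
v=37: a=37^1·(≡22), b=37^0·(≡6) mod 37; (22|37)=-1, (6|37)=-1; (−1)^{1·0·18}·(-1)^0·(-1)^1 = -1.
v=47: a=47^1·(≡6), b=47^0·(≡1) mod 47; (6|47)=+1, (1|47)=+1; (−1)^{1·0·23}·(+1)^0·(+1)^1 = +1.
v=41: a=41^0·(≡15), b=41^1·(≡4) mod 41; (15|41)=-1, (4|41)=+1; (−1)^{0·1·20}·(-1)^1·(+1)^0 = -1.
v=3: a=3^1·(≡1), b=3^4·(≡1) mod 3; (1|3)=+1, (1|3)=+1; (−1)^{1·4·1}·(+1)^4·(+1)^1 = +1.
v=17: a=17^0·(≡4), b=17^-2·(≡1) mod 17; (4|17)=+1, (1|17)=+1; (−1)^{0·-2·8}·(+1)^-2·(+1)^0 = +1.
v=5: a=5^0·(≡2), b=5^-1·(≡2) mod 5; (2|5)=-1, (2|5)=-1; (−1)^{0·-1·2}·(-1)^-1·(-1)^0 = -1.
v=13: a=13^0·(≡2), b=13^3·(≡11) mod 13; (2|13)=-1, (11|13)=-1; (−1)^{0·3·6}·(-1)^3·(-1)^0 = -1.
v=19: a=19^1·(≡8), b=19^3·(≡9) mod 19; (8|19)=-1, (9|19)=+1; (−1)^{1·3·9}·(-1)^3·(+1)^1 = +1.
|Ram(-99123, 50635)| = 4, even; anisotropic at {5, 13, 37, 41}.

[5, 13, 37, 41]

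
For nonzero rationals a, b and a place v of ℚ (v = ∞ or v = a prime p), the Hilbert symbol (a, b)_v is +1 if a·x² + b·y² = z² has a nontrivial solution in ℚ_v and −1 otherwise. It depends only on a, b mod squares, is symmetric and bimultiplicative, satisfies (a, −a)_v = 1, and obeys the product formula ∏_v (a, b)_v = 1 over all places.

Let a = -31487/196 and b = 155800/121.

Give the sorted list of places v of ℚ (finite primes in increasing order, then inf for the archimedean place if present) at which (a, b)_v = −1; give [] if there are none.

[19, 23]

(a, b) ≡ (-23, 1558) mod (ℚ^×)²; places V = {2, 5, 7, 11, 19, 23, 37, 41, ∞}.
(a,b)_2: α=-2, β=3; u≡1, v≡3 (mod 8); ε(u)ε(v)=0·1, αω(v)=-2·1, βω(u)=3·0; sum ≡ 0  ⇒  +1.
(a,b)_∞: sgn(-23)=−, sgn(1558)=+, so +1.
(a,b)_37: α=2, u≡8; β=0, v≡3 (mod 37); (8|37)=-1, (3|37)=+1; sign (−1)^0·-1^0·+1^2 = +1.
(a,b)_7: α=-2, u≡5; β=0, v≡4 (mod 7); (5|7)=-1, (4|7)=+1; sign (−1)^0·-1^0·+1^-2 = +1.
(a,b)_23: α=1, u≡22; β=0, v≡15 (mod 23); (22|23)=-1, (15|23)=-1; sign (−1)^0·-1^0·-1^1 = -1.
(a,b)_11: α=0, u≡8; β=-2, v≡7 (mod 11); (8|11)=-1, (7|11)=-1; sign (−1)^0·-1^-2·-1^0 = +1.
(a,b)_5: α=0, u≡3; β=2, v≡2 (mod 5); (3|5)=-1, (2|5)=-1; sign (−1)^0·-1^2·-1^0 = +1.
(a,b)_19: α=0, u≡12; β=1, v≡7 (mod 19); (12|19)=-1, (7|19)=+1; sign (−1)^0·-1^1·+1^0 = -1.
(a,b)_41: α=0, u≡9; β=1, v≡27 (mod 41); (9|41)=+1, (27|41)=-1; sign (−1)^0·+1^1·-1^0 = +1.
Ram(-23, 1558) = {19, 23}; no ℚ_19-point on the conic.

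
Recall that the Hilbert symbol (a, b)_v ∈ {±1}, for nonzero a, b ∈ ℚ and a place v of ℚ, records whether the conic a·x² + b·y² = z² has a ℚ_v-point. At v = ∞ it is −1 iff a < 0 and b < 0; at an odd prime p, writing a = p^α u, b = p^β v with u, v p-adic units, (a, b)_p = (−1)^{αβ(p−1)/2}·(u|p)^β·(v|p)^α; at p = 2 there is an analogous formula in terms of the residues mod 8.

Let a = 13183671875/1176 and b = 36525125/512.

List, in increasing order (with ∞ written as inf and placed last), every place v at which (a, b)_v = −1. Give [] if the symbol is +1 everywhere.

[2, 5, 13, 19]

(a, b) ≡ (9570, 17290) mod (ℚ^×)²; places V = {2, 3, 5, 7, 11, 13, 19, 23, 29, ∞}.
(a,b)_3: α=-1, u≡1; β=0, v≡1 (mod 3); (1|3)=+1, (1|3)=+1; sign (−1)^0·+1^0·+1^-1 = +1.
(a,b)_∞: sgn(9570)=+, sgn(17290)=+, so +1.
(a,b)_5: α=7, u≡1; β=3, v≡3 (mod 5); (1|5)=+1, (3|5)=-1; sign (−1)^0·+1^3·-1^7 = -1.
(a,b)_29: α=1, u≡26; β=0, v≡23 (mod 29); (26|29)=-1, (23|29)=+1; sign (−1)^0·-1^0·+1^1 = +1.
(a,b)_19: α=0, u≡18; β=1, v≡7 (mod 19); (18|19)=-1, (7|19)=+1; sign (−1)^0·-1^1·+1^0 = -1.
(a,b)_11: α=1, u≡1; β=0, v≡9 (mod 11); (1|11)=+1, (9|11)=+1; sign (−1)^0·+1^0·+1^1 = +1.
(a,b)_7: α=-2, u≡1; β=1, v≡5 (mod 7); (1|7)=+1, (5|7)=-1; sign (−1)^0·+1^1·-1^-2 = +1.
(a,b)_23: α=2, u≡6; β=0, v≡15 (mod 23); (6|23)=+1, (15|23)=-1; sign (−1)^0·+1^0·-1^2 = +1.
(a,b)_2: α=-3, β=-9; u≡1, v≡5 (mod 8); ε(u)ε(v)=0·0, αω(v)=-3·1, βω(u)=-9·0; sum ≡ 1  ⇒  -1.
(a,b)_13: α=0, u≡6; β=3, v≡10 (mod 13); (6|13)=-1, (10|13)=+1; sign (−1)^0·-1^3·+1^0 = -1.
Ram(9570, 17290) = {2, 5, 13, 19}; no ℚ_2-point on the conic.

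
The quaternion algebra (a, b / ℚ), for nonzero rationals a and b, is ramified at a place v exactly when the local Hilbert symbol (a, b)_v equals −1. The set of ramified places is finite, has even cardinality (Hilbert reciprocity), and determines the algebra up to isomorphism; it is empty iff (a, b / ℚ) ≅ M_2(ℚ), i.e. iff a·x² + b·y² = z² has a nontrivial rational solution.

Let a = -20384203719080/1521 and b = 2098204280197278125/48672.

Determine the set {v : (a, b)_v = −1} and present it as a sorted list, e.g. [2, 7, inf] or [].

(a, b) ≡ (-10730, 10) mod (ℚ^×)²; places V = {2, 3, 5, 13, 19, 29, 31, 37, 41, ∞}.
(a,b)_5: α=1, u≡4; β=5, v≡2 (mod 5); (4|5)=+1, (2|5)=-1; sign (−1)^0·+1^5·-1^1 = -1.
(a,b)_41: α=0, u≡27; β=2, v≡1 (mod 41); (27|41)=-1, (1|41)=+1; sign (−1)^0·-1^2·+1^0 = +1.
(a,b)_37: α=3, u≡17; β=2, v≡3 (mod 37); (17|37)=-1, (3|37)=+1; sign (−1)^0·-1^2·+1^3 = +1.
(a,b)_3: α=-2, u≡1; β=-2, v≡1 (mod 3); (1|3)=+1, (1|3)=+1; sign (−1)^0·+1^-2·+1^-2 = +1.
(a,b)_∞: sgn(-10730)=−, sgn(10)=+, so +1.
(a,b)_19: α=2, u≡11; β=2, v≡8 (mod 19); (11|19)=+1, (8|19)=-1; sign (−1)^0·+1^2·-1^2 = +1.
(a,b)_31: α=2, u≡6; β=2, v≡1 (mod 31); (6|31)=-1, (1|31)=+1; sign (−1)^0·-1^2·+1^2 = +1.
(a,b)_29: α=1, u≡5; β=2, v≡27 (mod 29); (5|29)=+1, (27|29)=-1; sign (−1)^0·+1^2·-1^1 = -1.
(a,b)_2: α=3, β=-5; u≡3, v≡5 (mod 8); ε(u)ε(v)=1·0, αω(v)=3·1, βω(u)=-5·1; sum ≡ 0  ⇒  +1.
(a,b)_13: α=-2, u≡8; β=-2, v≡1 (mod 13); (8|13)=-1, (1|13)=+1; sign (−1)^0·-1^-2·+1^-2 = +1.
(-10730, 10 / ℚ) ramifies at {5, 29}: a division algebra.

[5, 29]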